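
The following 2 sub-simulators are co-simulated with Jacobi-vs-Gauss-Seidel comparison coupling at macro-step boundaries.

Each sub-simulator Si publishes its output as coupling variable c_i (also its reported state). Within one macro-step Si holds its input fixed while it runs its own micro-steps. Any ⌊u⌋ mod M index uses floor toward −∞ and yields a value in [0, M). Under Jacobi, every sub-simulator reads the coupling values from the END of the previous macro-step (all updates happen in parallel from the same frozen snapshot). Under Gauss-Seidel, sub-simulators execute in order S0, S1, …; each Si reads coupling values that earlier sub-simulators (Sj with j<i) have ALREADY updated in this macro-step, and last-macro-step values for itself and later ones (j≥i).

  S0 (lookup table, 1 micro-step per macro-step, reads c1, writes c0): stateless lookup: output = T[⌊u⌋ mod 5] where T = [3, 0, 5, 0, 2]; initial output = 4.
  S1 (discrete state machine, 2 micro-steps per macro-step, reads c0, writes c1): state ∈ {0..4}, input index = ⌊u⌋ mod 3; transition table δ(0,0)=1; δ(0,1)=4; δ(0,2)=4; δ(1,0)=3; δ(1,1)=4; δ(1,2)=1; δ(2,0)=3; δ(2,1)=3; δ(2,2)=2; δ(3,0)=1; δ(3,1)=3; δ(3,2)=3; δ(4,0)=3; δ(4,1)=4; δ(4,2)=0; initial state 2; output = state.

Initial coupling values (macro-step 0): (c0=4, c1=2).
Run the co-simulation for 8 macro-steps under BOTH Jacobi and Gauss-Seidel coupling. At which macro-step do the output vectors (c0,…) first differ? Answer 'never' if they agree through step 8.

first divergence at macro-step: 1

[Jacobi] macro 1: S0 reads c1=2 → after 1×micro: 5; S1 reads c0=4 → after 2×micro: 3 ⇒ (c0=5, c1=3)
[Jacobi] macro 2: S0 reads c1=3 → after 1×micro: 0; S1 reads c0=5 → after 2×micro: 3 ⇒ (c0=0, c1=3)
[Jacobi] macro 3: S0 reads c1=3 → after 1×micro: 0; S1 reads c0=0 → after 2×micro: 3 ⇒ (c0=0, c1=3)
[Jacobi] macro 4: S0 reads c1=3 → after 1×micro: 0; S1 reads c0=0 → after 2×micro: 3 ⇒ (c0=0, c1=3)
[Jacobi] macro 5: S0 reads c1=3 → after 1×micro: 0; S1 reads c0=0 → after 2×micro: 3 ⇒ (c0=0, c1=3)
[Jacobi] macro 6: S0 reads c1=3 → after 1×micro: 0; S1 reads c0=0 → after 2×micro: 3 ⇒ (c0=0, c1=3)
[Jacobi] macro 7: S0 reads c1=3 → after 1×micro: 0; S1 reads c0=0 → after 2×micro: 3 ⇒ (c0=0, c1=3)
[Jacobi] macro 8: S0 reads c1=3 → after 1×micro: 0; S1 reads c0=0 → after 2×micro: 3 ⇒ (c0=0, c1=3)
[Gauss-Seidel] macro 1: S0 reads c1=2 → after 1×micro: 5; S1 reads c0=5 → after 2×micro: 2 ⇒ (c0=5, c1=2)
[Gauss-Seidel] macro 2: S0 reads c1=2 → after 1×micro: 5; S1 reads c0=5 → after 2×micro: 2 ⇒ (c0=5, c1=2)
[Gauss-Seidel] macro 3: S0 reads c1=2 → after 1×micro: 5; S1 reads c0=5 → after 2×micro: 2 ⇒ (c0=5, c1=2)
[Gauss-Seidel] macro 4: S0 reads c1=2 → after 1×micro: 5; S1 reads c0=5 → after 2×micro: 2 ⇒ (c0=5, c1=2)
[Gauss-Seidel] macro 5: S0 reads c1=2 → after 1×micro: 5; S1 reads c0=5 → after 2×micro: 2 ⇒ (c0=5, c1=2)
[Gauss-Seidel] macro 6: S0 reads c1=2 → after 1×micro: 5; S1 reads c0=5 → after 2×micro: 2 ⇒ (c0=5, c1=2)
[Gauss-Seidel] macro 7: S0 reads c1=2 → after 1×micro: 5; S1 reads c0=5 → after 2×micro: 2 ⇒ (c0=5, c1=2)
[Gauss-Seidel] macro 8: S0 reads c1=2 → after 1×micro: 5; S1 reads c0=5 → after 2×micro: 2 ⇒ (c0=5, c1=2)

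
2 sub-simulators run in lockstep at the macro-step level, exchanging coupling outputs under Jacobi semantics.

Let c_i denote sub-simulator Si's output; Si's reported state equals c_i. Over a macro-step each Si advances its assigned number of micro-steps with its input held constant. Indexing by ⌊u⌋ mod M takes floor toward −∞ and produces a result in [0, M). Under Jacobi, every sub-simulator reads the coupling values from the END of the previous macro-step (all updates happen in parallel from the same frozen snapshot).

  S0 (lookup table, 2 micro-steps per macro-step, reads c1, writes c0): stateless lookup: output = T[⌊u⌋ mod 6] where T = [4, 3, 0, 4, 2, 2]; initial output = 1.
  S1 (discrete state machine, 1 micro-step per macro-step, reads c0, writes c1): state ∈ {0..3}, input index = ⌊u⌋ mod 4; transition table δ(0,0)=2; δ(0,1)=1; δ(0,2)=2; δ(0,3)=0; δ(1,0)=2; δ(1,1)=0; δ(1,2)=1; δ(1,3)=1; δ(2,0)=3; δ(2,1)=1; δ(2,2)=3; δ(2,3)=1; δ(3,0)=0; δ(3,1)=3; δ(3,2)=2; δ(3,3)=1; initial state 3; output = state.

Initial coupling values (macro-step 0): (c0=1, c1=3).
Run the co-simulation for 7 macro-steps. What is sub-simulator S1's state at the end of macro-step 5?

macro 1: S0 reads c1=3 → after 2×micro: 4; S1 reads c0=1 → after 1×micro: 3 ⇒ (c0=4, c1=3)
macro 2: S0 reads c1=3 → after 2×micro: 4; S1 reads c0=4 → after 1×micro: 0 ⇒ (c0=4, c1=0)
macro 3: S0 reads c1=0 → after 2×micro: 4; S1 reads c0=4 → after 1×micro: 2 ⇒ (c0=4, c1=2)
macro 4: S0 reads c1=2 → after 2×micro: 0; S1 reads c0=4 → after 1×micro: 3 ⇒ (c0=0, c1=3)
macro 5: S0 reads c1=3 → after 2×micro: 4; S1 reads c0=0 → after 1×micro: 0 ⇒ (c0=4, c1=0)
macro 6: S0 reads c1=0 → after 2×micro: 4; S1 reads c0=4 → after 1×micro: 2 ⇒ (c0=4, c1=2)
macro 7: S0 reads c1=2 → after 2×micro: 0; S1 reads c0=4 → after 1×micro: 3 ⇒ (c0=0, c1=3)

S1 state at macro-step 5 = 0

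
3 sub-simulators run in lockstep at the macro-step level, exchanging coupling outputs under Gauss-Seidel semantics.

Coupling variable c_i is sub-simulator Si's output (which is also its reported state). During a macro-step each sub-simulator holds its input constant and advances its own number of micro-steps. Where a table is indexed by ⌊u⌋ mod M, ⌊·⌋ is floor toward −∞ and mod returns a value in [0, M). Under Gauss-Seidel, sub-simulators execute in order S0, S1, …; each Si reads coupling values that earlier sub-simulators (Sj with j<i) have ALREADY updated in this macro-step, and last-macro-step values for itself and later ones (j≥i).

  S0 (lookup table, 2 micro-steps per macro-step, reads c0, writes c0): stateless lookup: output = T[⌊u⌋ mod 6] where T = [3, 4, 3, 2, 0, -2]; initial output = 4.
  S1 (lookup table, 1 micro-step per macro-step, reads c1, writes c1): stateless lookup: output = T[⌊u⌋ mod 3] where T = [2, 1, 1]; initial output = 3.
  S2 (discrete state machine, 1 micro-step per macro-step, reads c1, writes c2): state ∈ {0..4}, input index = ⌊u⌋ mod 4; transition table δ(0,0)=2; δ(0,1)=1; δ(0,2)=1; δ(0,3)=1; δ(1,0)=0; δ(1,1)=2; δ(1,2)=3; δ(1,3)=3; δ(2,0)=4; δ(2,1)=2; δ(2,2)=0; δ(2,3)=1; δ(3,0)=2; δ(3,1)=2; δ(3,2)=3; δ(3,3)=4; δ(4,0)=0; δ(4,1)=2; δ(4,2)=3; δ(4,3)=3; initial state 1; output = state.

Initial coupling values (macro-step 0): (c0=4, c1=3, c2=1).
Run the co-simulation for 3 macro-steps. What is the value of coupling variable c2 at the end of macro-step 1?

c2 at macro-step 1 = 3

macro 1: S0 reads c0=4 → after 2×micro: 0; S1 reads c1=3 → after 1×micro: 2; S2 reads c1=2 → after 1×micro: 3 ⇒ (c0=0, c1=2, c2=3)
macro 2: S0 reads c0=0 → after 2×micro: 3; S1 reads c1=2 → after 1×micro: 1; S2 reads c1=1 → after 1×micro: 2 ⇒ (c0=3, c1=1, c2=2)
macro 3: S0 reads c0=3 → after 2×micro: 2; S1 reads c1=1 → after 1×micro: 1; S2 reads c1=1 → after 1×micro: 2 ⇒ (c0=2, c1=1, c2=2)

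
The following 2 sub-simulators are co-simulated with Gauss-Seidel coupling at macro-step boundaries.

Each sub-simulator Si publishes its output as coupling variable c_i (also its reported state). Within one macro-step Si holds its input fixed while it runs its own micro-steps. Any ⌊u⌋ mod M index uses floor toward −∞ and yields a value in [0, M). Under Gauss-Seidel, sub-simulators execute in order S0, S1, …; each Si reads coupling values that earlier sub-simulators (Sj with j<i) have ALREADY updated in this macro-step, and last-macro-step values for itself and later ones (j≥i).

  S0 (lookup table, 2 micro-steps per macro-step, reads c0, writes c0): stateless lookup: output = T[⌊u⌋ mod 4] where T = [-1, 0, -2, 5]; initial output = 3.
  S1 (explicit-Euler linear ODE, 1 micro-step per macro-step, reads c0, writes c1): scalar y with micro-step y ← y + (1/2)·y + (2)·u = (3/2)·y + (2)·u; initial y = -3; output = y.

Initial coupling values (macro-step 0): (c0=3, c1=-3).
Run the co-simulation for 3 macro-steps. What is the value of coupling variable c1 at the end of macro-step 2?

macro 1: S0 reads c0=3 → after 2×micro: 5; S1 reads c0=5 → after 1×micro: 11/2 ⇒ (c0=5, c1=11/2)
macro 2: S0 reads c0=5 → after 2×micro: 0; S1 reads c0=0 → after 1×micro: 33/4 ⇒ (c0=0, c1=33/4)
macro 3: S0 reads c0=0 → after 2×micro: -1; S1 reads c0=-1 → after 1×micro: 83/8 ⇒ (c0=-1, c1=83/8)

c1 at macro-step 2 = 33/4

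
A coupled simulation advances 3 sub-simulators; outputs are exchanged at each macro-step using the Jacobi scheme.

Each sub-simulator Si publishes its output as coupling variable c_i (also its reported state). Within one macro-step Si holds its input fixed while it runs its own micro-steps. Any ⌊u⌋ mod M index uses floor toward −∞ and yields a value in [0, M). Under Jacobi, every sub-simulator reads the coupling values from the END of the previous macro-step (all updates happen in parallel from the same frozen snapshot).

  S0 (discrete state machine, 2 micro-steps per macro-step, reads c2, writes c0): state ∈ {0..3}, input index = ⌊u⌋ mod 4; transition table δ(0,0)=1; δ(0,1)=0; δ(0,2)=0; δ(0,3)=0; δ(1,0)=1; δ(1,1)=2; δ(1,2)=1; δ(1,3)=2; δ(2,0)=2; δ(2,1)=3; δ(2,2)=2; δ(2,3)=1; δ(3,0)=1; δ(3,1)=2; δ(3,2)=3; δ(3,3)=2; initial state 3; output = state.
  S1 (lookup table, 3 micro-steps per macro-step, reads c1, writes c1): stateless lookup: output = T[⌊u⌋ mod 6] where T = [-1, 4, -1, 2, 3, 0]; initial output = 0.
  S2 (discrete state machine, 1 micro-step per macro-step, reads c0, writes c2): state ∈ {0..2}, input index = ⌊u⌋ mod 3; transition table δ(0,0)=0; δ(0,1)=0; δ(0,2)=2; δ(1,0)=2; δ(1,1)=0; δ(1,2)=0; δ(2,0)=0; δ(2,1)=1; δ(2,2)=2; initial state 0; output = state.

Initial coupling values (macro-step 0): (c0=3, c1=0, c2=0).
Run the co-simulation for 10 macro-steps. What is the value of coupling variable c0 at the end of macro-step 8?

c0 at macro-step 8 = 1

macro 1: S0 reads c2=0 → after 2×micro: 1; S1 reads c1=0 → after 3×micro: -1; S2 reads c0=3 → after 1×micro: 0 ⇒ (c0=1, c1=-1, c2=0)
macro 2: S0 reads c2=0 → after 2×micro: 1; S1 reads c1=-1 → after 3×micro: 0; S2 reads c0=1 → after 1×micro: 0 ⇒ (c0=1, c1=0, c2=0)
macro 3: S0 reads c2=0 → after 2×micro: 1; S1 reads c1=0 → after 3×micro: -1; S2 reads c0=1 → after 1×micro: 0 ⇒ (c0=1, c1=-1, c2=0)
macro 4: S0 reads c2=0 → after 2×micro: 1; S1 reads c1=-1 → after 3×micro: 0; S2 reads c0=1 → after 1×micro: 0 ⇒ (c0=1, c1=0, c2=0)
macro 5: S0 reads c2=0 → after 2×micro: 1; S1 reads c1=0 → after 3×micro: -1; S2 reads c0=1 → after 1×micro: 0 ⇒ (c0=1, c1=-1, c2=0)
macro 6: S0 reads c2=0 → after 2×micro: 1; S1 reads c1=-1 → after 3×micro: 0; S2 reads c0=1 → after 1×micro: 0 ⇒ (c0=1, c1=0, c2=0)
macro 7: S0 reads c2=0 → after 2×micro: 1; S1 reads c1=0 → after 3×micro: -1; S2 reads c0=1 → after 1×micro: 0 ⇒ (c0=1, c1=-1, c2=0)
macro 8: S0 reads c2=0 → after 2×micro: 1; S1 reads c1=-1 → after 3×micro: 0; S2 reads c0=1 → after 1×micro: 0 ⇒ (c0=1, c1=0, c2=0)
macro 9: S0 reads c2=0 → after 2×micro: 1; S1 reads c1=0 → after 3×micro: -1; S2 reads c0=1 → after 1×micro: 0 ⇒ (c0=1, c1=-1, c2=0)
macro 10: S0 reads c2=0 → after 2×micro: 1; S1 reads c1=-1 → after 3×micro: 0; S2 reads c0=1 → after 1×micro: 0 ⇒ (c0=1, c1=0, c2=0)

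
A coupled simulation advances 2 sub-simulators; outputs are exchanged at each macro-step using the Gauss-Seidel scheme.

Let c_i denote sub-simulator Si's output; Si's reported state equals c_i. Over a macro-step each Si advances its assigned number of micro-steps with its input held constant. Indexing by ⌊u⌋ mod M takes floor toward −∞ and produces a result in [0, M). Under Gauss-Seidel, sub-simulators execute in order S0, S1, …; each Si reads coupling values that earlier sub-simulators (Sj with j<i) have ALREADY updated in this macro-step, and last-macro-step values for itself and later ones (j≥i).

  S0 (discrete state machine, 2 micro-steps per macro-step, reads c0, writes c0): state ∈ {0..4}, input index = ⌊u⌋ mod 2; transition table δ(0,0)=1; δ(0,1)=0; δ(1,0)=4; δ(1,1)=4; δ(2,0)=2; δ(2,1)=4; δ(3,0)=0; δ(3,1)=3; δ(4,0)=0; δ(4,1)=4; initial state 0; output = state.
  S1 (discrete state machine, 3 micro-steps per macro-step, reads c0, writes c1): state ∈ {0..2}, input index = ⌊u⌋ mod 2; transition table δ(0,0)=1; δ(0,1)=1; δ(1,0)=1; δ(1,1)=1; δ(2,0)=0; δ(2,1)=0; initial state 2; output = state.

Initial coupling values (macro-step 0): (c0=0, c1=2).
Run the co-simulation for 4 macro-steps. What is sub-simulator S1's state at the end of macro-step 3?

macro 1: S0 reads c0=0 → after 2×micro: 4; S1 reads c0=4 → after 3×micro: 1 ⇒ (c0=4, c1=1)
macro 2: S0 reads c0=4 → after 2×micro: 1; S1 reads c0=1 → after 3×micro: 1 ⇒ (c0=1, c1=1)
macro 3: S0 reads c0=1 → after 2×micro: 4; S1 reads c0=4 → after 3×micro: 1 ⇒ (c0=4, c1=1)
macro 4: S0 reads c0=4 → after 2×micro: 1; S1 reads c0=1 → after 3×micro: 1 ⇒ (c0=1, c1=1)

S1 state at macro-step 3 = 1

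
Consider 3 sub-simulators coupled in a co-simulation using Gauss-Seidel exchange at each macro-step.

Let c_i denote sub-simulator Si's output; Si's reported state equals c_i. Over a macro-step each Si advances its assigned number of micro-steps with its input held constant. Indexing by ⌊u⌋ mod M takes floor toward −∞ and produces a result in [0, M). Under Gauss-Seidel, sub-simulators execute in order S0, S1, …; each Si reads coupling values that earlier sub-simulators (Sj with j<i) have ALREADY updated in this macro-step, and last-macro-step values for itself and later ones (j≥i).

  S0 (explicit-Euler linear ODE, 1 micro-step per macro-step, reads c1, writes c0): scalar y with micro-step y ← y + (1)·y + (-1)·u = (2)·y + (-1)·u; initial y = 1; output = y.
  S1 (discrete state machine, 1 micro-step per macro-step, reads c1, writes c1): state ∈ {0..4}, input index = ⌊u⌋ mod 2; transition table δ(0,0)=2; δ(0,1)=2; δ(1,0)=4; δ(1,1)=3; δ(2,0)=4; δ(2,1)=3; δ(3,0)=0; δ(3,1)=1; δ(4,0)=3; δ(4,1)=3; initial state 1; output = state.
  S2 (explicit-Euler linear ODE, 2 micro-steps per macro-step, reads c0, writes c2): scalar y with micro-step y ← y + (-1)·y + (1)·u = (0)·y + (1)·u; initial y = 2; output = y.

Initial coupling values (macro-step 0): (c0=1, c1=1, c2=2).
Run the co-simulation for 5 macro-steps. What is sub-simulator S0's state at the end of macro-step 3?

macro 1: S0 reads c1=1 → after 1×micro: 1; S1 reads c1=1 → after 1×micro: 3; S2 reads c0=1 → after 2×micro: 1 ⇒ (c0=1, c1=3, c2=1)
macro 2: S0 reads c1=3 → after 1×micro: -1; S1 reads c1=3 → after 1×micro: 1; S2 reads c0=-1 → after 2×micro: -1 ⇒ (c0=-1, c1=1, c2=-1)
macro 3: S0 reads c1=1 → after 1×micro: -3; S1 reads c1=1 → after 1×micro: 3; S2 reads c0=-3 → after 2×micro: -3 ⇒ (c0=-3, c1=3, c2=-3)
macro 4: S0 reads c1=3 → after 1×micro: -9; S1 reads c1=3 → after 1×micro: 1; S2 reads c0=-9 → after 2×micro: -9 ⇒ (c0=-9, c1=1, c2=-9)
macro 5: S0 reads c1=1 → after 1×micro: -19; S1 reads c1=1 → after 1×micro: 3; S2 reads c0=-19 → after 2×micro: -19 ⇒ (c0=-19, c1=3, c2=-19)

S0 state at macro-step 3 = -3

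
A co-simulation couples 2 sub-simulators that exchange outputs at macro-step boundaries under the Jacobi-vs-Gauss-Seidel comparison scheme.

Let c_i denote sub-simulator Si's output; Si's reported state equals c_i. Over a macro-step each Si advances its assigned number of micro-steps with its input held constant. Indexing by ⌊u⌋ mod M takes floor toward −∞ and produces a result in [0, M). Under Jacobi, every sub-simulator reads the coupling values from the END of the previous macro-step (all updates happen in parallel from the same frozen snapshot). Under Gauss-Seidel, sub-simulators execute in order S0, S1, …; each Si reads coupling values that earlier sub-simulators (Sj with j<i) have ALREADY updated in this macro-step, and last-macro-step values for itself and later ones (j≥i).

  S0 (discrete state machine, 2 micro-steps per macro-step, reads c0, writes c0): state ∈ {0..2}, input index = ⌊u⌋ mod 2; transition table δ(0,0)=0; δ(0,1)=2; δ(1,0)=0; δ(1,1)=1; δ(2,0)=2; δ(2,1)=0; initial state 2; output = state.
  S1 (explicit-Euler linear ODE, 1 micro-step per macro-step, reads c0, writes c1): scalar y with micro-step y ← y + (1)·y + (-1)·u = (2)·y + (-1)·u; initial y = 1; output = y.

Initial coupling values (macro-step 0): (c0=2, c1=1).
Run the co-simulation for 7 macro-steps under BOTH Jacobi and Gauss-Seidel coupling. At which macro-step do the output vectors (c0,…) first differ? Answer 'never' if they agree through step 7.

[Jacobi] macro 1: S0 reads c0=2 → after 2×micro: 2; S1 reads c0=2 → after 1×micro: 0 ⇒ (c0=2, c1=0)
[Jacobi] macro 2: S0 reads c0=2 → after 2×micro: 2; S1 reads c0=2 → after 1×micro: -2 ⇒ (c0=2, c1=-2)
[Jacobi] macro 3: S0 reads c0=2 → after 2×micro: 2; S1 reads c0=2 → after 1×micro: -6 ⇒ (c0=2, c1=-6)
[Jacobi] macro 4: S0 reads c0=2 → after 2×micro: 2; S1 reads c0=2 → after 1×micro: -14 ⇒ (c0=2, c1=-14)
[Jacobi] macro 5: S0 reads c0=2 → after 2×micro: 2; S1 reads c0=2 → after 1×micro: -30 ⇒ (c0=2, c1=-30)
[Jacobi] macro 6: S0 reads c0=2 → after 2×micro: 2; S1 reads c0=2 → after 1×micro: -62 ⇒ (c0=2, c1=-62)
[Jacobi] macro 7: S0 reads c0=2 → after 2×micro: 2; S1 reads c0=2 → after 1×micro: -126 ⇒ (c0=2, c1=-126)
[Gauss-Seidel] macro 1: S0 reads c0=2 → after 2×micro: 2; S1 reads c0=2 → after 1×micro: 0 ⇒ (c0=2, c1=0)
[Gauss-Seidel] macro 2: S0 reads c0=2 → after 2×micro: 2; S1 reads c0=2 → after 1×micro: -2 ⇒ (c0=2, c1=-2)
[Gauss-Seidel] macro 3: S0 reads c0=2 → after 2×micro: 2; S1 reads c0=2 → after 1×micro: -6 ⇒ (c0=2, c1=-6)
[Gauss-Seidel] macro 4: S0 reads c0=2 → after 2×micro: 2; S1 reads c0=2 → after 1×micro: -14 ⇒ (c0=2, c1=-14)
[Gauss-Seidel] macro 5: S0 reads c0=2 → after 2×micro: 2; S1 reads c0=2 → after 1×micro: -30 ⇒ (c0=2, c1=-30)
[Gauss-Seidel] macro 6: S0 reads c0=2 → after 2×micro: 2; S1 reads c0=2 → after 1×micro: -62 ⇒ (c0=2, c1=-62)
[Gauss-Seidel] macro 7: S0 reads c0=2 → after 2×micro: 2; S1 reads c0=2 → after 1×micro: -126 ⇒ (c0=2, c1=-126)

first divergence at macro-step: never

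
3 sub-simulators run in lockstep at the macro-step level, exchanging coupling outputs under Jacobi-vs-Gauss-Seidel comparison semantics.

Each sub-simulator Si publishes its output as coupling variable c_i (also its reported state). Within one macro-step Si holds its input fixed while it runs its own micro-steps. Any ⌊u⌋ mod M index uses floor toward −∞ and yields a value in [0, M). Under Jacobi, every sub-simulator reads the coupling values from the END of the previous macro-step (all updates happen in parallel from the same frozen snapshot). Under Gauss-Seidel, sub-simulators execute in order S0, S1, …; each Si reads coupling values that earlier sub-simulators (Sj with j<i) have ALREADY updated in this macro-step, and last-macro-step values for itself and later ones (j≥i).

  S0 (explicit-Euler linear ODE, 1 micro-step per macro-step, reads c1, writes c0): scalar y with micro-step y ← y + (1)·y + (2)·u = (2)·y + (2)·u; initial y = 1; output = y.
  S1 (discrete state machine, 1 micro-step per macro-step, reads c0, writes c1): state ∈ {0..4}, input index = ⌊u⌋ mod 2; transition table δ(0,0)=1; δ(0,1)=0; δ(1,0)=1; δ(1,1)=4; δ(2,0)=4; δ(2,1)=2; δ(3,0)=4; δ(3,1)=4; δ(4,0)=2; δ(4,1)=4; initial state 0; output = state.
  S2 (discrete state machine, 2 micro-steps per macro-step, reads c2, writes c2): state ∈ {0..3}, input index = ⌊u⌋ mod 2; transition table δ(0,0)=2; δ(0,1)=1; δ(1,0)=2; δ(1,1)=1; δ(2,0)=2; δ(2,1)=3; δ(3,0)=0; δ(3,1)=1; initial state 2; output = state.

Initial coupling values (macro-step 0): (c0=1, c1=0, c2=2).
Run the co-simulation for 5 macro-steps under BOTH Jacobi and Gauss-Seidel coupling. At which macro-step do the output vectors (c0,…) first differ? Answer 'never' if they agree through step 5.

[Jacobi] macro 1: S0 reads c1=0 → after 1×micro: 2; S1 reads c0=1 → after 1×micro: 0; S2 reads c2=2 → after 2×micro: 2 ⇒ (c0=2, c1=0, c2=2)
[Jacobi] macro 2: S0 reads c1=0 → after 1×micro: 4; S1 reads c0=2 → after 1×micro: 1; S2 reads c2=2 → after 2×micro: 2 ⇒ (c0=4, c1=1, c2=2)
[Jacobi] macro 3: S0 reads c1=1 → after 1×micro: 10; S1 reads c0=4 → after 1×micro: 1; S2 reads c2=2 → after 2×micro: 2 ⇒ (c0=10, c1=1, c2=2)
[Jacobi] macro 4: S0 reads c1=1 → after 1×micro: 22; S1 reads c0=10 → after 1×micro: 1; S2 reads c2=2 → after 2×micro: 2 ⇒ (c0=22, c1=1, c2=2)
[Jacobi] macro 5: S0 reads c1=1 → after 1×micro: 46; S1 reads c0=22 → after 1×micro: 1; S2 reads c2=2 → after 2×micro: 2 ⇒ (c0=46, c1=1, c2=2)
[Gauss-Seidel] macro 1: S0 reads c1=0 → after 1×micro: 2; S1 reads c0=2 → after 1×micro: 1; S2 reads c2=2 → after 2×micro: 2 ⇒ (c0=2, c1=1, c2=2)
[Gauss-Seidel] macro 2: S0 reads c1=1 → after 1×micro: 6; S1 reads c0=6 → after 1×micro: 1; S2 reads c2=2 → after 2×micro: 2 ⇒ (c0=6, c1=1, c2=2)
[Gauss-Seidel] macro 3: S0 reads c1=1 → after 1×micro: 14; S1 reads c0=14 → after 1×micro: 1; S2 reads c2=2 → after 2×micro: 2 ⇒ (c0=14, c1=1, c2=2)
[Gauss-Seidel] macro 4: S0 reads c1=1 → after 1×micro: 30; S1 reads c0=30 → after 1×micro: 1; S2 reads c2=2 → after 2×micro: 2 ⇒ (c0=30, c1=1, c2=2)
[Gauss-Seidel] macro 5: S0 reads c1=1 → after 1×micro: 62; S1 reads c0=62 → after 1×micro: 1; S2 reads c2=2 → after 2×micro: 2 ⇒ (c0=62, c1=1, c2=2)

first divergence at macro-step: 1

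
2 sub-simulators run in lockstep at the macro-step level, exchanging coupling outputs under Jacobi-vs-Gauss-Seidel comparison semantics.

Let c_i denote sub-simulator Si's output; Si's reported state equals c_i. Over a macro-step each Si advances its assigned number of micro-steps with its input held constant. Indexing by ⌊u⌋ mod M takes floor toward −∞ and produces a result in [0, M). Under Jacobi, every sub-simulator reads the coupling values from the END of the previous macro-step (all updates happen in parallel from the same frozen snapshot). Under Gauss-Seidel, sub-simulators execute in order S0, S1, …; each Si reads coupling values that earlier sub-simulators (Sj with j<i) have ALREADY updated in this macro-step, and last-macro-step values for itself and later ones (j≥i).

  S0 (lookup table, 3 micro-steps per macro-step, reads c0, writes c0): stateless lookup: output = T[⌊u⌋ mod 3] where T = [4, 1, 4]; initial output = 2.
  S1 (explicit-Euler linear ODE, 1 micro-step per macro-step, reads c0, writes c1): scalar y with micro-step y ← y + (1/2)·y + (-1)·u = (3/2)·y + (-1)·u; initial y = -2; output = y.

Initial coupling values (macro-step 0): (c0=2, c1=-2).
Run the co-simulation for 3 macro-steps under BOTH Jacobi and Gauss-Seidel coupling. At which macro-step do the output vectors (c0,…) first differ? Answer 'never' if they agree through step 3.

[Jacobi] macro 1: S0 reads c0=2 → after 3×micro: 4; S1 reads c0=2 → after 1×micro: -5 ⇒ (c0=4, c1=-5)
[Jacobi] macro 2: S0 reads c0=4 → after 3×micro: 1; S1 reads c0=4 → after 1×micro: -23/2 ⇒ (c0=1, c1=-23/2)
[Jacobi] macro 3: S0 reads c0=1 → after 3×micro: 1; S1 reads c0=1 → after 1×micro: -73/4 ⇒ (c0=1, c1=-73/4)
[Gauss-Seidel] macro 1: S0 reads c0=2 → after 3×micro: 4; S1 reads c0=4 → after 1×micro: -7 ⇒ (c0=4, c1=-7)
[Gauss-Seidel] macro 2: S0 reads c0=4 → after 3×micro: 1; S1 reads c0=1 → after 1×micro: -23/2 ⇒ (c0=1, c1=-23/2)
[Gauss-Seidel] macro 3: S0 reads c0=1 → after 3×micro: 1; S1 reads c0=1 → after 1×micro: -73/4 ⇒ (c0=1, c1=-73/4)

first divergence at macro-step: 1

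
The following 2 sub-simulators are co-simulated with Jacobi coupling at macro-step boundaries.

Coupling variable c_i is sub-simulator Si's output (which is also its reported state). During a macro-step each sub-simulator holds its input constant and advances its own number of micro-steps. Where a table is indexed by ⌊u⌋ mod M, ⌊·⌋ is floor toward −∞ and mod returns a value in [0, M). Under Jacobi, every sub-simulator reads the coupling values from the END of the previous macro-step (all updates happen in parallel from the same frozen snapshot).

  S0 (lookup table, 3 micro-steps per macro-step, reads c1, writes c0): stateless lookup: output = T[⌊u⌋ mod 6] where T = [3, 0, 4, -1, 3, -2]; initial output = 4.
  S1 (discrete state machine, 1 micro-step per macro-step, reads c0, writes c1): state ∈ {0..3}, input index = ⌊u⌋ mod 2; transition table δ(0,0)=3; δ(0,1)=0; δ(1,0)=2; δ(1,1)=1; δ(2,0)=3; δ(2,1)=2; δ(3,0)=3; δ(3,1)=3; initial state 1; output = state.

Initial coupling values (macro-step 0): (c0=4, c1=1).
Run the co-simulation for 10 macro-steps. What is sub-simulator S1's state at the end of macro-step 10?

macro 1: S0 reads c1=1 → after 3×micro: 0; S1 reads c0=4 → after 1×micro: 2 ⇒ (c0=0, c1=2)
macro 2: S0 reads c1=2 → after 3×micro: 4; S1 reads c0=0 → after 1×micro: 3 ⇒ (c0=4, c1=3)
macro 3: S0 reads c1=3 → after 3×micro: -1; S1 reads c0=4 → after 1×micro: 3 ⇒ (c0=-1, c1=3)
macro 4: S0 reads c1=3 → after 3×micro: -1; S1 reads c0=-1 → after 1×micro: 3 ⇒ (c0=-1, c1=3)
macro 5: S0 reads c1=3 → after 3×micro: -1; S1 reads c0=-1 → after 1×micro: 3 ⇒ (c0=-1, c1=3)
macro 6: S0 reads c1=3 → after 3×micro: -1; S1 reads c0=-1 → after 1×micro: 3 ⇒ (c0=-1, c1=3)
macro 7: S0 reads c1=3 → after 3×micro: -1; S1 reads c0=-1 → after 1×micro: 3 ⇒ (c0=-1, c1=3)
macro 8: S0 reads c1=3 → after 3×micro: -1; S1 reads c0=-1 → after 1×micro: 3 ⇒ (c0=-1, c1=3)
macro 9: S0 reads c1=3 → after 3×micro: -1; S1 reads c0=-1 → after 1×micro: 3 ⇒ (c0=-1, c1=3)
macro 10: S0 reads c1=3 → after 3×micro: -1; S1 reads c0=-1 → after 1×micro: 3 ⇒ (c0=-1, c1=3)

S1 state at macro-step 10 = 3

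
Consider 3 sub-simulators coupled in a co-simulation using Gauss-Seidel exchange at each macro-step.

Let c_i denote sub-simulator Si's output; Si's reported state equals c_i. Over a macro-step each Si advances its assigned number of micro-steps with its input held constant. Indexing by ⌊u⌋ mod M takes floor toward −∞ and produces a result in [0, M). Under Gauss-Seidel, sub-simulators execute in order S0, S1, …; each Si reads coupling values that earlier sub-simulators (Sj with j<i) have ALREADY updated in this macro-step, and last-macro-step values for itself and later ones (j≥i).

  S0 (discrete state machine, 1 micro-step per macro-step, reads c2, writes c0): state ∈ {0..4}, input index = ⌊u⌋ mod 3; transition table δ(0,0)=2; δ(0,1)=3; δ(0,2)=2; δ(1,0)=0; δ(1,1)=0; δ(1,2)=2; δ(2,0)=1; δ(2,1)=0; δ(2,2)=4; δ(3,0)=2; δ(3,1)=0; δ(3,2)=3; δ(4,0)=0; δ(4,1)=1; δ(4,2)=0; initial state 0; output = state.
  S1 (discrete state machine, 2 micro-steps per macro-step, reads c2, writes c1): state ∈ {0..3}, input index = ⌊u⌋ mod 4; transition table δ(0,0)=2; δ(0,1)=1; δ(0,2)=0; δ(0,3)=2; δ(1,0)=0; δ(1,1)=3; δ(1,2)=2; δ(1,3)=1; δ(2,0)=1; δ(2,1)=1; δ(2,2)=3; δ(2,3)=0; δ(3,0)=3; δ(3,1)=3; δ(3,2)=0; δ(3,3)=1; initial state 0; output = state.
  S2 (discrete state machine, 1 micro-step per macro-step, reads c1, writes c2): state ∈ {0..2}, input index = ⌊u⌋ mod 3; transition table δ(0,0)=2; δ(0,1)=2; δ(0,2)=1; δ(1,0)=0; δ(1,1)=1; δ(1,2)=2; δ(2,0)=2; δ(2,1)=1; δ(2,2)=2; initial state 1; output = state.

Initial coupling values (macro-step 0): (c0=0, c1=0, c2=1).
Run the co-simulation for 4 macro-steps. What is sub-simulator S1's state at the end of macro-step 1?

macro 1: S0 reads c2=1 → after 1×micro: 3; S1 reads c2=1 → after 2×micro: 3; S2 reads c1=3 → after 1×micro: 0 ⇒ (c0=3, c1=3, c2=0)
macro 2: S0 reads c2=0 → after 1×micro: 2; S1 reads c2=0 → after 2×micro: 3; S2 reads c1=3 → after 1×micro: 2 ⇒ (c0=2, c1=3, c2=2)
macro 3: S0 reads c2=2 → after 1×micro: 4; S1 reads c2=2 → after 2×micro: 0; S2 reads c1=0 → after 1×micro: 2 ⇒ (c0=4, c1=0, c2=2)
macro 4: S0 reads c2=2 → after 1×micro: 0; S1 reads c2=2 → after 2×micro: 0; S2 reads c1=0 → after 1×micro: 2 ⇒ (c0=0, c1=0, c2=2)

S1 state at macro-step 1 = 3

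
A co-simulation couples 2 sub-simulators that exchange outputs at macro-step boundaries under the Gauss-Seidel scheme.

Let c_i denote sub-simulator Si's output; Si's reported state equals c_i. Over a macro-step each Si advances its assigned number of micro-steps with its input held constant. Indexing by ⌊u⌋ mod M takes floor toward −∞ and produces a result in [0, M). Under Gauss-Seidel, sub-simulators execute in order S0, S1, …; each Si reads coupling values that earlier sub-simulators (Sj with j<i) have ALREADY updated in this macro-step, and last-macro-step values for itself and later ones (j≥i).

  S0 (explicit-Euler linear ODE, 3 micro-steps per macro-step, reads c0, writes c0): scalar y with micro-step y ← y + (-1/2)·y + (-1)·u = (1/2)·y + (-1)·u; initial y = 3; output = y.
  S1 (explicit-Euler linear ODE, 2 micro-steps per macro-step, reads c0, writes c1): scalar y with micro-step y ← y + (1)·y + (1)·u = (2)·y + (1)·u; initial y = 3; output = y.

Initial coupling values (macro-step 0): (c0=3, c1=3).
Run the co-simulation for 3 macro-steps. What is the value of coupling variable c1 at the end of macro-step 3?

c1 at macro-step 3 = 7395/512

macro 1: S0 reads c0=3 → after 3×micro: -39/8; S1 reads c0=-39/8 → after 2×micro: -21/8 ⇒ (c0=-39/8, c1=-21/8)
macro 2: S0 reads c0=-39/8 → after 3×micro: 507/64; S1 reads c0=507/64 → after 2×micro: 849/64 ⇒ (c0=507/64, c1=849/64)
macro 3: S0 reads c0=507/64 → after 3×micro: -6591/512; S1 reads c0=-6591/512 → after 2×micro: 7395/512 ⇒ (c0=-6591/512, c1=7395/512)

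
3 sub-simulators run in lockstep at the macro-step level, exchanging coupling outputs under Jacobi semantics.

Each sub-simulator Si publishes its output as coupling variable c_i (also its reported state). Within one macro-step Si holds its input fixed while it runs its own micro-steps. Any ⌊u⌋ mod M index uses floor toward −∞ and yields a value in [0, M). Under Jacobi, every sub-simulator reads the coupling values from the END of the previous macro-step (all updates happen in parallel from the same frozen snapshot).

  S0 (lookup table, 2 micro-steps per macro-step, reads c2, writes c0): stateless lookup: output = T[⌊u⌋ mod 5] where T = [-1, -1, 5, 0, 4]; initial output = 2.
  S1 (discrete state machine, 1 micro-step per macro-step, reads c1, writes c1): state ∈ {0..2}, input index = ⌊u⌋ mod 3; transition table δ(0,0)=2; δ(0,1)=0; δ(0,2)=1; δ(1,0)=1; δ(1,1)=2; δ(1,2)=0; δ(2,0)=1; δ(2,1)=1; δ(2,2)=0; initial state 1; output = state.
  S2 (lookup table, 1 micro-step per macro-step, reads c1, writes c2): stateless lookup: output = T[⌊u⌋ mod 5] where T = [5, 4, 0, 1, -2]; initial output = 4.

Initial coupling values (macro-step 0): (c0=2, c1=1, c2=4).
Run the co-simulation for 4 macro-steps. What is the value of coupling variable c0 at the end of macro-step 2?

c0 at macro-step 2 = 4

macro 1: S0 reads c2=4 → after 2×micro: 4; S1 reads c1=1 → after 1×micro: 2; S2 reads c1=1 → after 1×micro: 4 ⇒ (c0=4, c1=2, c2=4)
macro 2: S0 reads c2=4 → after 2×micro: 4; S1 reads c1=2 → after 1×micro: 0; S2 reads c1=2 → after 1×micro: 0 ⇒ (c0=4, c1=0, c2=0)
macro 3: S0 reads c2=0 → after 2×micro: -1; S1 reads c1=0 → after 1×micro: 2; S2 reads c1=0 → after 1×micro: 5 ⇒ (c0=-1, c1=2, c2=5)
macro 4: S0 reads c2=5 → after 2×micro: -1; S1 reads c1=2 → after 1×micro: 0; S2 reads c1=2 → after 1×micro: 0 ⇒ (c0=-1, c1=0, c2=0)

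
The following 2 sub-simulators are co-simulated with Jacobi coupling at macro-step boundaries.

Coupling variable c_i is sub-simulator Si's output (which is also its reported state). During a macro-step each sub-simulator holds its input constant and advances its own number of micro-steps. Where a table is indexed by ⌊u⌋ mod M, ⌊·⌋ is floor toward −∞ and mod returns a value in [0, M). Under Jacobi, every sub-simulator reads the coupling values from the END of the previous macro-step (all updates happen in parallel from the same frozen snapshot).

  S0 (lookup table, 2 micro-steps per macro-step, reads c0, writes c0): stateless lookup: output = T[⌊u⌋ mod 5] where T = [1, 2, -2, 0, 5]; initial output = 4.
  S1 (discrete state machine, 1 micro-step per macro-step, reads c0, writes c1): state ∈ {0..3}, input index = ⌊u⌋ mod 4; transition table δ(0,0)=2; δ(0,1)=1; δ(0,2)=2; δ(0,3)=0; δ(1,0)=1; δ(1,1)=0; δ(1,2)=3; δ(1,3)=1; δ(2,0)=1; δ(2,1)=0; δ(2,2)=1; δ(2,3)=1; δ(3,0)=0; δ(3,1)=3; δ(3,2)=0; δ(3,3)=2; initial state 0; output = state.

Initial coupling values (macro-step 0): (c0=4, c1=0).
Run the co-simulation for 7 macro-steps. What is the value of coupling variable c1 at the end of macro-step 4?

macro 1: S0 reads c0=4 → after 2×micro: 5; S1 reads c0=4 → after 1×micro: 2 ⇒ (c0=5, c1=2)
macro 2: S0 reads c0=5 → after 2×micro: 1; S1 reads c0=5 → after 1×micro: 0 ⇒ (c0=1, c1=0)
macro 3: S0 reads c0=1 → after 2×micro: 2; S1 reads c0=1 → after 1×micro: 1 ⇒ (c0=2, c1=1)
macro 4: S0 reads c0=2 → after 2×micro: -2; S1 reads c0=2 → after 1×micro: 3 ⇒ (c0=-2, c1=3)
macro 5: S0 reads c0=-2 → after 2×micro: 0; S1 reads c0=-2 → after 1×micro: 0 ⇒ (c0=0, c1=0)
macro 6: S0 reads c0=0 → after 2×micro: 1; S1 reads c0=0 → after 1×micro: 2 ⇒ (c0=1, c1=2)
macro 7: S0 reads c0=1 → after 2×micro: 2; S1 reads c0=1 → after 1×micro: 0 ⇒ (c0=2, c1=0)

c1 at macro-step 4 = 3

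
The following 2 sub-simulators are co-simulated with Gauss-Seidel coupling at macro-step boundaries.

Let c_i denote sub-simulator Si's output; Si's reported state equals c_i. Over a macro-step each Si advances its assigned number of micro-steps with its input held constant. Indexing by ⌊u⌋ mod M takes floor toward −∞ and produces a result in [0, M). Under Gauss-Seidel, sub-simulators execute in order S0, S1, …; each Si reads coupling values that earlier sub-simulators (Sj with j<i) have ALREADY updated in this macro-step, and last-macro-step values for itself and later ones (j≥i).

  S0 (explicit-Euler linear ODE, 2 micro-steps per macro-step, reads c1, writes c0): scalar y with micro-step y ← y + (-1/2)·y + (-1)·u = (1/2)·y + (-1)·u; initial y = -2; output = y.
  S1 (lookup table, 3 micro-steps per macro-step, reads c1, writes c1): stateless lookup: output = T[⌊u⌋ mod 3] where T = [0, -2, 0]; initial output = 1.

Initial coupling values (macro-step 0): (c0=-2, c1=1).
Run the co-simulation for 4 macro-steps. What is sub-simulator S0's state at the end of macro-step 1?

S0 state at macro-step 1 = -2

macro 1: S0 reads c1=1 → after 2×micro: -2; S1 reads c1=1 → after 3×micro: -2 ⇒ (c0=-2, c1=-2)
macro 2: S0 reads c1=-2 → after 2×micro: 5/2; S1 reads c1=-2 → after 3×micro: -2 ⇒ (c0=5/2, c1=-2)
macro 3: S0 reads c1=-2 → after 2×micro: 29/8; S1 reads c1=-2 → after 3×micro: -2 ⇒ (c0=29/8, c1=-2)
macro 4: S0 reads c1=-2 → after 2×micro: 125/32; S1 reads c1=-2 → after 3×micro: -2 ⇒ (c0=125/32, c1=-2)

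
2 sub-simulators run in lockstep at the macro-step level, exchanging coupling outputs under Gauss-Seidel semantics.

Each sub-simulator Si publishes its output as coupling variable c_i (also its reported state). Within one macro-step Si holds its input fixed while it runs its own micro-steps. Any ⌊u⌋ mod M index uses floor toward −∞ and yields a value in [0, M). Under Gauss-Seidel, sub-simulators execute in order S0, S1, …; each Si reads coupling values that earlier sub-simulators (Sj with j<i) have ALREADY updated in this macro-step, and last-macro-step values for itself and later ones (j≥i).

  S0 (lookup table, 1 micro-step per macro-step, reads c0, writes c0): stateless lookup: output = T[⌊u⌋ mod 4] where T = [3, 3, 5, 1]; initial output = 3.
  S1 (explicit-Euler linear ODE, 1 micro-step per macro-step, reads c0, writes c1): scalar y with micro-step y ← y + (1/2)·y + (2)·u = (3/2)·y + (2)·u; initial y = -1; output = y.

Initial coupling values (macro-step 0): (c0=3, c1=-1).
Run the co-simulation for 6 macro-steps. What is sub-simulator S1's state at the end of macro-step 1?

S1 state at macro-step 1 = 1/2

macro 1: S0 reads c0=3 → after 1×micro: 1; S1 reads c0=1 → after 1×micro: 1/2 ⇒ (c0=1, c1=1/2)
macro 2: S0 reads c0=1 → after 1×micro: 3; S1 reads c0=3 → after 1×micro: 27/4 ⇒ (c0=3, c1=27/4)
macro 3: S0 reads c0=3 → after 1×micro: 1; S1 reads c0=1 → after 1×micro: 97/8 ⇒ (c0=1, c1=97/8)
macro 4: S0 reads c0=1 → after 1×micro: 3; S1 reads c0=3 → after 1×micro: 387/16 ⇒ (c0=3, c1=387/16)
macro 5: S0 reads c0=3 → after 1×micro: 1; S1 reads c0=1 → after 1×micro: 1225/32 ⇒ (c0=1, c1=1225/32)
macro 6: S0 reads c0=1 → after 1×micro: 3; S1 reads c0=3 → after 1×micro: 4059/64 ⇒ (c0=3, c1=4059/64)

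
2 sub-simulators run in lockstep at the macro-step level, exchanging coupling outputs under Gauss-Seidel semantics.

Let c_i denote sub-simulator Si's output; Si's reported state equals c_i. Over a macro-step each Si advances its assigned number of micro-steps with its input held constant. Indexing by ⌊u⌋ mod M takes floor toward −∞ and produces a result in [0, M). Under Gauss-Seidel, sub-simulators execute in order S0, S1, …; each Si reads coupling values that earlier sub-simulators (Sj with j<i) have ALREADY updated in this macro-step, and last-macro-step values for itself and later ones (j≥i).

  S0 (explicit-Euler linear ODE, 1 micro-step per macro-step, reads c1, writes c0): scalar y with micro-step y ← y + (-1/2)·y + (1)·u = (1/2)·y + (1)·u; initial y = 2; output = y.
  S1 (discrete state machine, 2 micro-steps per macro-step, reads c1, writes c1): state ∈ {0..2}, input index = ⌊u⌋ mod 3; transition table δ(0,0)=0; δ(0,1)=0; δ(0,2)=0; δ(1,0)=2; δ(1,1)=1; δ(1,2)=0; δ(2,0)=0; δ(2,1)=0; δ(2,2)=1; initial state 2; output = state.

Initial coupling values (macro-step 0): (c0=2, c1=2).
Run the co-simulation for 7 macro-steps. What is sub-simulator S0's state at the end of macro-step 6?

S0 state at macro-step 6 = 3/32

macro 1: S0 reads c1=2 → after 1×micro: 3; S1 reads c1=2 → after 2×micro: 0 ⇒ (c0=3, c1=0)
macro 2: S0 reads c1=0 → after 1×micro: 3/2; S1 reads c1=0 → after 2×micro: 0 ⇒ (c0=3/2, c1=0)
macro 3: S0 reads c1=0 → after 1×micro: 3/4; S1 reads c1=0 → after 2×micro: 0 ⇒ (c0=3/4, c1=0)
macro 4: S0 reads c1=0 → after 1×micro: 3/8; S1 reads c1=0 → after 2×micro: 0 ⇒ (c0=3/8, c1=0)
macro 5: S0 reads c1=0 → after 1×micro: 3/16; S1 reads c1=0 → after 2×micro: 0 ⇒ (c0=3/16, c1=0)
macro 6: S0 reads c1=0 → after 1×micro: 3/32; S1 reads c1=0 → after 2×micro: 0 ⇒ (c0=3/32, c1=0)
macro 7: S0 reads c1=0 → after 1×micro: 3/64; S1 reads c1=0 → after 2×micro: 0 ⇒ (c0=3/64, c1=0)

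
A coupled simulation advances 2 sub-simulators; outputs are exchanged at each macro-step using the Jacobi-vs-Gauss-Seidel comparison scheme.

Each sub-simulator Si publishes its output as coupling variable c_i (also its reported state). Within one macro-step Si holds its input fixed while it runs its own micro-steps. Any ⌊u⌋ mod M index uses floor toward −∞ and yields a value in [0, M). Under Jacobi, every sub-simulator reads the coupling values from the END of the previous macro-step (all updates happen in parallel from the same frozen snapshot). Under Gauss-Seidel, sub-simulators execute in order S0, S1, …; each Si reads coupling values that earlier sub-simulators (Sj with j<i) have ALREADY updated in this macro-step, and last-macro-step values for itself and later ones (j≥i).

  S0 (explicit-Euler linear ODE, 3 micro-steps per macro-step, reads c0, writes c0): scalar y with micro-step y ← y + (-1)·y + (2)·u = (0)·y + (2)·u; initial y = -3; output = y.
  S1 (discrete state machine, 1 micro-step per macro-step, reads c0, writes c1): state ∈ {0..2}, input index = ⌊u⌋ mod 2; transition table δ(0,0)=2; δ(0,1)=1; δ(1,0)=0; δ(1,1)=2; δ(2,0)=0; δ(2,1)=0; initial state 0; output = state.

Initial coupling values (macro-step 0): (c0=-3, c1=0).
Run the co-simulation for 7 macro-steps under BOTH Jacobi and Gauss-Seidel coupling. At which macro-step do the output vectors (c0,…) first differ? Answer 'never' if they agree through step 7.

first divergence at macro-step: 1

[Jacobi] macro 1: S0 reads c0=-3 → after 3×micro: -6; S1 reads c0=-3 → after 1×micro: 1 ⇒ (c0=-6, c1=1)
[Jacobi] macro 2: S0 reads c0=-6 → after 3×micro: -12; S1 reads c0=-6 → after 1×micro: 0 ⇒ (c0=-12, c1=0)
[Jacobi] macro 3: S0 reads c0=-12 → after 3×micro: -24; S1 reads c0=-12 → after 1×micro: 2 ⇒ (c0=-24, c1=2)
[Jacobi] macro 4: S0 reads c0=-24 → after 3×micro: -48; S1 reads c0=-24 → after 1×micro: 0 ⇒ (c0=-48, c1=0)
[Jacobi] macro 5: S0 reads c0=-48 → after 3×micro: -96; S1 reads c0=-48 → after 1×micro: 2 ⇒ (c0=-96, c1=2)
[Jacobi] macro 6: S0 reads c0=-96 → after 3×micro: -192; S1 reads c0=-96 → after 1×micro: 0 ⇒ (c0=-192, c1=0)
[Jacobi] macro 7: S0 reads c0=-192 → after 3×micro: -384; S1 reads c0=-192 → after 1×micro: 2 ⇒ (c0=-384, c1=2)
[Gauss-Seidel] macro 1: S0 reads c0=-3 → after 3×micro: -6; S1 reads c0=-6 → after 1×micro: 2 ⇒ (c0=-6, c1=2)
[Gauss-Seidel] macro 2: S0 reads c0=-6 → after 3×micro: -12; S1 reads c0=-12 → after 1×micro: 0 ⇒ (c0=-12, c1=0)
[Gauss-Seidel] macro 3: S0 reads c0=-12 → after 3×micro: -24; S1 reads c0=-24 → after 1×micro: 2 ⇒ (c0=-24, c1=2)
[Gauss-Seidel] macro 4: S0 reads c0=-24 → after 3×micro: -48; S1 reads c0=-48 → after 1×micro: 0 ⇒ (c0=-48, c1=0)
[Gauss-Seidel] macro 5: S0 reads c0=-48 → after 3×micro: -96; S1 reads c0=-96 → after 1×micro: 2 ⇒ (c0=-96, c1=2)
[Gauss-Seidel] macro 6: S0 reads c0=-96 → after 3×micro: -192; S1 reads c0=-192 → after 1×micro: 0 ⇒ (c0=-192, c1=0)
[Gauss-Seidel] macro 7: S0 reads c0=-192 → after 3×micro: -384; S1 reads c0=-384 → after 1×micro: 2 ⇒ (c0=-384, c1=2)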